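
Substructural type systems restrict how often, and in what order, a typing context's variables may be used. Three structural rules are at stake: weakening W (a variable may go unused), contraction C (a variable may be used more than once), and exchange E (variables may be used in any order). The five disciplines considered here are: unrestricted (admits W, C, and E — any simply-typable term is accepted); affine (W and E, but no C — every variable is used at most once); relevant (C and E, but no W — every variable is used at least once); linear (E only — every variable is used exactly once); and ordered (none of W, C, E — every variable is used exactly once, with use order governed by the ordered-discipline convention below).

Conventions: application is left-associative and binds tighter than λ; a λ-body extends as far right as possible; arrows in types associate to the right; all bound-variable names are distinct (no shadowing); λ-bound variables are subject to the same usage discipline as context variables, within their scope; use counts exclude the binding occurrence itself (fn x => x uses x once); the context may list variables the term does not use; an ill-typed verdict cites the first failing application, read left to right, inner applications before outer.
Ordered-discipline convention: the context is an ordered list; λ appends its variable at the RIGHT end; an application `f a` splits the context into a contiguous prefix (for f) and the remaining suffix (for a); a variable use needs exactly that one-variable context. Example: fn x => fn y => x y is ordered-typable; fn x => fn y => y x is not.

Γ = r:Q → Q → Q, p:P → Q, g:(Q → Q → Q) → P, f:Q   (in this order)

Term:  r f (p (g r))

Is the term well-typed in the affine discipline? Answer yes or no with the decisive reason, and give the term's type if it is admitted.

no — r ×2 used more than once (contraction)
use counts: r=2; p=1; g=1; f=1
order of uses: r, f, p, g, r
typing: ✓ — Q
all disciplines: ordered ✗, linear ✗, affine ✗, relevant ✓, unrestricted ✓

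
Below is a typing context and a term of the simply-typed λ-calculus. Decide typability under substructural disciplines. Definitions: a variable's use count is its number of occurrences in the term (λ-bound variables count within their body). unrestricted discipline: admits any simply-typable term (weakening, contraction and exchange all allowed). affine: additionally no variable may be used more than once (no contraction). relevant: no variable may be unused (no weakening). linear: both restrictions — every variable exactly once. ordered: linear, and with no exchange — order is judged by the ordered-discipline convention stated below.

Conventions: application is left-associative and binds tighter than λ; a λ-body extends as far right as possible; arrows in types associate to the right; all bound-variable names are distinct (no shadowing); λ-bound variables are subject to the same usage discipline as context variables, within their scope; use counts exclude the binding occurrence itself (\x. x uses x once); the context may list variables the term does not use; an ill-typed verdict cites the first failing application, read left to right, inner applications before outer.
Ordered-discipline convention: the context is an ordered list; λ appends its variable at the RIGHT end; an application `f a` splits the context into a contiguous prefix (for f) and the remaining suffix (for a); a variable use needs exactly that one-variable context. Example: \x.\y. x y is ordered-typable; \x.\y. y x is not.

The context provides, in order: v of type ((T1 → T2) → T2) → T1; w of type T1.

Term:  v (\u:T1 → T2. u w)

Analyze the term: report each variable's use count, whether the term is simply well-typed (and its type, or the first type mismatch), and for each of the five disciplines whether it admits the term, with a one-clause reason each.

usage: v: 1; w: 1; u (bound): 1
left-to-right use order: v, u, w
typing: the term checks, with type T1
ordered: ✗ — use order v, u, w needs exchange
linear: ✓ — v, w, u: one use apiece
affine: ✓ — none of v, w, u used more than once
relevant: ✓ — none of v, w, u goes unused
unrestricted: ✓ — simply typable at T1; W, C, E all held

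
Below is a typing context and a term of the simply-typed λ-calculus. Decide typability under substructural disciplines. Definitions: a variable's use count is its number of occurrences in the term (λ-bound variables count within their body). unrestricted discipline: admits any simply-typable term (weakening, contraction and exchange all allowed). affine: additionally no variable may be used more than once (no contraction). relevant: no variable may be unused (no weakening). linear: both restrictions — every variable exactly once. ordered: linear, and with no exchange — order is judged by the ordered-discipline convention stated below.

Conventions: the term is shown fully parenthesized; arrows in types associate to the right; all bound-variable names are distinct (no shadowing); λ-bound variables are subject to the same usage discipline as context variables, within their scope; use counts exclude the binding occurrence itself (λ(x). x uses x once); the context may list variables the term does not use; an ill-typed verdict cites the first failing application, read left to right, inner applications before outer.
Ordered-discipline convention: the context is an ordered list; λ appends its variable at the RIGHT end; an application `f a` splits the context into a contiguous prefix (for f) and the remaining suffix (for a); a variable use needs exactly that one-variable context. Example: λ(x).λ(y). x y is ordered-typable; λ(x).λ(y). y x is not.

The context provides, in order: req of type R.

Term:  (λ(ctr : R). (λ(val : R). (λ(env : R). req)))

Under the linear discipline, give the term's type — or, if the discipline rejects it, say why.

not well-typed under linear — ctr, val, env left unused
counts: req: 1×; ctr (bound): 0×; val (bound): 0×; env (bound): 0×
left-to-right use order: req
typing: well-typed at R -> R -> R -> R
per-discipline verdicts: ordered ✗; linear ✗; affine ✓; relevant ✗; unrestricted ✓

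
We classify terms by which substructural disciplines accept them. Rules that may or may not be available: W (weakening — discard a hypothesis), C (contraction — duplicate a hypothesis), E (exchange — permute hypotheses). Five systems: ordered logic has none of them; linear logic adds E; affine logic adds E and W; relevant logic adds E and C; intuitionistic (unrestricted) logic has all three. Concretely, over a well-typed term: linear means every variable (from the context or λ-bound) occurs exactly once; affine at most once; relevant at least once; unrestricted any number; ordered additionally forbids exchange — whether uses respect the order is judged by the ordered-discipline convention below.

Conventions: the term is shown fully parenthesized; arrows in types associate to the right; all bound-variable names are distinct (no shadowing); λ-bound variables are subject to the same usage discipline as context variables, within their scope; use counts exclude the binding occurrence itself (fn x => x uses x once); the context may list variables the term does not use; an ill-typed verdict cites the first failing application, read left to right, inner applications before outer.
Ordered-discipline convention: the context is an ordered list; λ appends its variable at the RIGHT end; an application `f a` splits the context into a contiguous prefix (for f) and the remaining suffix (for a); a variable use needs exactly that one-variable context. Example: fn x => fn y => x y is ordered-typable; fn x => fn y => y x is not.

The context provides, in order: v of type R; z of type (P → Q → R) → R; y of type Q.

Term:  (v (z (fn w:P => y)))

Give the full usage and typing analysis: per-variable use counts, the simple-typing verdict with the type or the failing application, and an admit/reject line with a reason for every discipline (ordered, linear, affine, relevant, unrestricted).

variable uses: v ×1, z ×1, y ×1, w (λ-bound) ×0
left-to-right use order: v, z, y
typing: ill-typed: argument of type P → Q where P → Q → R is required
ordered: ✗ — a type mismatch blocks all five
linear: ✗ — the type mismatch rejects it
affine: ✗ — not simply typable
relevant: ✗ — fails simple typing
unrestricted: ✗ — a type mismatch blocks all five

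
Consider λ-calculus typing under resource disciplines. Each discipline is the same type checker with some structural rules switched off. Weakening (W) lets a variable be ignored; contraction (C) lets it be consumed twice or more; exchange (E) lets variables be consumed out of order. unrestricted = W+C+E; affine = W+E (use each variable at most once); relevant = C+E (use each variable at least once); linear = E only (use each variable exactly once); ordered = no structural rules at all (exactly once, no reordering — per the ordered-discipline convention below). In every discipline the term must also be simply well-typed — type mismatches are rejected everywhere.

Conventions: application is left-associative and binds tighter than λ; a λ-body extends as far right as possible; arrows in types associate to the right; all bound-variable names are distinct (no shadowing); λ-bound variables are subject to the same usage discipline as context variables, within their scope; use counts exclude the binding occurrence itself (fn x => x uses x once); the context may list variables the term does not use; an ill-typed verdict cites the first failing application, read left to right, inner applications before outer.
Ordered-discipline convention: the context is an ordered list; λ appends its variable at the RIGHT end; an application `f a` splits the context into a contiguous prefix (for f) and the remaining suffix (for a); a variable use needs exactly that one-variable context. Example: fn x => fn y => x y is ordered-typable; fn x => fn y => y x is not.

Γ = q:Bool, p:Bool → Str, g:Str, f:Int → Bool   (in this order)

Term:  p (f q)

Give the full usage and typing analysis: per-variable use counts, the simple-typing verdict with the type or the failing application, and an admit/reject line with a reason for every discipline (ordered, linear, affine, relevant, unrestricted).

variable uses: q: 1, p: 1, g: 0, f: 1
order of uses: p, f, q
typing: ill-typed: an application expects Int but receives Bool
ordered: ✗, fails simple typing
linear: ✗, a type mismatch blocks all five
affine: ✗, the type mismatch rejects it
relevant: ✗, not simply typable
unrestricted: ✗, fails simple typing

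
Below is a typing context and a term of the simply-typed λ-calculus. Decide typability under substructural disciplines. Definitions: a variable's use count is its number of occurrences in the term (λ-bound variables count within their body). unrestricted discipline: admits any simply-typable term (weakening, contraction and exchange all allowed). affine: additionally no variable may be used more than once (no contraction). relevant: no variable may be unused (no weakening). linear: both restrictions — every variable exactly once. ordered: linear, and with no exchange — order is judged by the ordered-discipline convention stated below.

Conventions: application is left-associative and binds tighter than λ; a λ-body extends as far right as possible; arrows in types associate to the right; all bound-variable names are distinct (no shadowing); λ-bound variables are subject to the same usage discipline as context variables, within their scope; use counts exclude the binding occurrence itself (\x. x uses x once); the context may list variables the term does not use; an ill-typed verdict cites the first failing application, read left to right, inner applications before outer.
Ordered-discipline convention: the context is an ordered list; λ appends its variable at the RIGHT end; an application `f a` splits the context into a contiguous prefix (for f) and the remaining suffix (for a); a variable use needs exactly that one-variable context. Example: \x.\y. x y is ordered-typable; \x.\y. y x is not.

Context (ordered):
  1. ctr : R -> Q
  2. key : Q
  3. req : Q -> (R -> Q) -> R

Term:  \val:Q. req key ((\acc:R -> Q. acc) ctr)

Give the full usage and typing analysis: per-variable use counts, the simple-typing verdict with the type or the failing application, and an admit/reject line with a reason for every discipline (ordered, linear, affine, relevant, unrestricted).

use counts: ctr: 1×, key: 1×, req: 1×, val (λ-bound): 0×, acc (λ-bound): 1×
uses in reading order: req, key, acc, ctr
typing: ✓ — Q -> R
ordered: ✗, unused: val — weakening required
linear: ✗, unused: val — weakening required
affine: ✓, at most one use each (ctr, key, req, val, acc)
relevant: ✗, unused: val — weakening required
unrestricted: ✓, type-checks (Q -> R) and nothing is barred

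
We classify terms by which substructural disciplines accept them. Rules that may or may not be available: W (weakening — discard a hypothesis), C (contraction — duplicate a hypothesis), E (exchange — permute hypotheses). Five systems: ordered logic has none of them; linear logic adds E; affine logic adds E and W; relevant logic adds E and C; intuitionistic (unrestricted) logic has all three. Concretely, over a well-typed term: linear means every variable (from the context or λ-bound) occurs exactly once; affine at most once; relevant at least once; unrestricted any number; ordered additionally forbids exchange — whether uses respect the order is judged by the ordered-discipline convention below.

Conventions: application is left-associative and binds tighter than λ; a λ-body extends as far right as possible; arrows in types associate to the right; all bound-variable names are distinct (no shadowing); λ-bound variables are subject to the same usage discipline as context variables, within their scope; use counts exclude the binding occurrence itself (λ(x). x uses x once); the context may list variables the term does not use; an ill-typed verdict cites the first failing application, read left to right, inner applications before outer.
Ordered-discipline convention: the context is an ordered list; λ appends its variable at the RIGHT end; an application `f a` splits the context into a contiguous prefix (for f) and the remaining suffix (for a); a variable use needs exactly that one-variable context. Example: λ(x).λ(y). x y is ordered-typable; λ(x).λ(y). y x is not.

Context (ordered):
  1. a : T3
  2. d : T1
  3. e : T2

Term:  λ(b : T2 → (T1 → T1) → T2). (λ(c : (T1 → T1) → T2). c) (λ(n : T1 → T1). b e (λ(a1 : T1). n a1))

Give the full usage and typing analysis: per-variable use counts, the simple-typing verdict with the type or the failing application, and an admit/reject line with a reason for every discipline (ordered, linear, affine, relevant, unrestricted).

use counts: a: 0, d: 0, e: 1, b (λ-bound): 1, c (λ-bound): 1, n (λ-bound): 1, a1 (λ-bound): 1
order of uses: c, b, e, n, a1
typing: the term checks, with type (T2 → (T1 → T1) → T2) → (T1 → T1) → T2
ordered: ✗, a, d left unused
linear: ✗, a, d left unused
affine: ✓, no duplicate uses among a, d, e, b, c, n, a1
relevant: ✗, a, d left unused
unrestricted: ✓, type-checks ((T2 → (T1 → T1) → T2) → (T1 → T1) → T2) and nothing is barred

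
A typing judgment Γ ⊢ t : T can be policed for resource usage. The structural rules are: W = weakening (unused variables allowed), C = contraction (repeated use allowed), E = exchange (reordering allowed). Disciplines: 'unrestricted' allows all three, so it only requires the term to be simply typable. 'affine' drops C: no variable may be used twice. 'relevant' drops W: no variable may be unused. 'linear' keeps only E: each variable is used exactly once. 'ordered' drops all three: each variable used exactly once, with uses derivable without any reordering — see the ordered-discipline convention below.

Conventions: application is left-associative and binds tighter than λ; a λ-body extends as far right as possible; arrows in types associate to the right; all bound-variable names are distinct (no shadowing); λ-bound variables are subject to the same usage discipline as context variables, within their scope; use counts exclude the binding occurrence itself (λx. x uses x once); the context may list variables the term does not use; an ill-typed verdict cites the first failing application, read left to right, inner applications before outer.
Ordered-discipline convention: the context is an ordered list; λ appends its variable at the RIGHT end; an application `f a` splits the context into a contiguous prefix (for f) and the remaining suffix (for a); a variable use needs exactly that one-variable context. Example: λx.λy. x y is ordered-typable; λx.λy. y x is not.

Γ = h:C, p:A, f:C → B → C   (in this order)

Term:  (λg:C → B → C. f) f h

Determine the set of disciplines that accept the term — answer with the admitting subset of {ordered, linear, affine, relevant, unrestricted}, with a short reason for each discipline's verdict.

admitting disciplines: unrestricted
variable uses: h: 1; p: 0; f: 2; g [bound]: 0
left-to-right use order: f, f, h
typing: the term checks, with type B → C
ordered: ✗ — repeated use of f ×2; unused: p, g — weakening required
linear: ✗ — repeated use of f ×2; unused: p, g — weakening required
affine: ✗ — repeated use of f ×2
relevant: ✗ — unused: p, g — weakening required
unrestricted: ✓ — simply typable at B → C; W, C, E all held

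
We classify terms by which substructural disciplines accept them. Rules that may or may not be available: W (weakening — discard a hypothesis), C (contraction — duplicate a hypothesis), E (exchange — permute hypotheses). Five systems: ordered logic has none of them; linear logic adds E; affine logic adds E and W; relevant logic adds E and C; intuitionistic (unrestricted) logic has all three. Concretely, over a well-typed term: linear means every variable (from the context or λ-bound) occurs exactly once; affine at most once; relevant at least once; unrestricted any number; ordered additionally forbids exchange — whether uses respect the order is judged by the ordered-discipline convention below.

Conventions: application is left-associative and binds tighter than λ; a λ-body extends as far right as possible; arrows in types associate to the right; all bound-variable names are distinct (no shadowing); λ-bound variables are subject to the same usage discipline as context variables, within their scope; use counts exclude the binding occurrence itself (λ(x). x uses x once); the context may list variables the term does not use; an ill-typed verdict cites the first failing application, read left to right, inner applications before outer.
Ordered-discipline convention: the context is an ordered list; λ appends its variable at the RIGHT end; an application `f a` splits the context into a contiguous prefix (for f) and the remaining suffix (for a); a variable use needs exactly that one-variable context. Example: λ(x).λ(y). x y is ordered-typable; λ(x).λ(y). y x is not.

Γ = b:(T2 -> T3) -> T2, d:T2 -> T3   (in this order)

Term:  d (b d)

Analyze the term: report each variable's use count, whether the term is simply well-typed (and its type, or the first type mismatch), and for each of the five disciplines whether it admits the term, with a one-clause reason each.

variable uses: b: 1×, d: 2×
order of uses: d, b, d
typing: ✓ — T3
ordered: ✗ — needs contraction — d ×2
linear: ✗ — needs contraction — d ×2
affine: ✗ — needs contraction — d ×2
relevant: ✓ — b, d: all used, weakening unneeded
unrestricted: ✓ — type-checks (T3) and nothing is barred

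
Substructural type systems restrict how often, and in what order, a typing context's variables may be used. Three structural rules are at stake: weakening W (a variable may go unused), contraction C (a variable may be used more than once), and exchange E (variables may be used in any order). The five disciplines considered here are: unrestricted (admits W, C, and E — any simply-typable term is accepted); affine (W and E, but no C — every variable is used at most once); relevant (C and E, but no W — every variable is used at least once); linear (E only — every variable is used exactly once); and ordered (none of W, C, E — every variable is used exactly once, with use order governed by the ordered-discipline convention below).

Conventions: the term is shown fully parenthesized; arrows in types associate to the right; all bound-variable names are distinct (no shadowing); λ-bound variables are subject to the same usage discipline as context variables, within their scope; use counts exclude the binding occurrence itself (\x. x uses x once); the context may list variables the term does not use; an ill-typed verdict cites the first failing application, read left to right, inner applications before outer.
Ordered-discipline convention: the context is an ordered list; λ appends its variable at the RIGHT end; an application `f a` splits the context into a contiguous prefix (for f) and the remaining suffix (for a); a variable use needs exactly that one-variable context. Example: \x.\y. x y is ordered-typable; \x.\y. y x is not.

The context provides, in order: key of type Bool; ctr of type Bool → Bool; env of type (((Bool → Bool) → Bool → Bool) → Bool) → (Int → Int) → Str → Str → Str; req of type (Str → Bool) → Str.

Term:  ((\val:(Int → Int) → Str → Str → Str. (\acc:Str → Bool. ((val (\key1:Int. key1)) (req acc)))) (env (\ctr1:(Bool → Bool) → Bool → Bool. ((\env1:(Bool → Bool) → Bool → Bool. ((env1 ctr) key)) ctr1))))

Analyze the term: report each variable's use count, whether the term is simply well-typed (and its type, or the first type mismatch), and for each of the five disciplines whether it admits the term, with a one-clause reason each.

counts: key: 1×, ctr: 1×, env: 1×, req: 1×, val (λ-bound): 1×, acc (λ-bound): 1×, key1 (λ-bound): 1×, ctr1 (λ-bound): 1×, env1 (λ-bound): 1×
uses in reading order: val, key1, req, acc, env, env1, ctr, key, ctr1
typing: ✓ — (Str → Bool) → Str → Str
ordered: ✗ — use order val, key1, req, acc, env, env1, ctr, key, ctr1 needs exchange
linear: ✓ — single use per variable (key, ctr, env, req, val, acc, key1, ctr1, env1)
affine: ✓ — no duplicate uses among key, ctr, env, req, val, acc, key1, ctr1, env1
relevant: ✓ — key, ctr, env, req, val, acc, key1, ctr1, env1: all used, weakening unneeded
unrestricted: ✓ — type-checks ((Str → Bool) → Str → Str) and nothing is barred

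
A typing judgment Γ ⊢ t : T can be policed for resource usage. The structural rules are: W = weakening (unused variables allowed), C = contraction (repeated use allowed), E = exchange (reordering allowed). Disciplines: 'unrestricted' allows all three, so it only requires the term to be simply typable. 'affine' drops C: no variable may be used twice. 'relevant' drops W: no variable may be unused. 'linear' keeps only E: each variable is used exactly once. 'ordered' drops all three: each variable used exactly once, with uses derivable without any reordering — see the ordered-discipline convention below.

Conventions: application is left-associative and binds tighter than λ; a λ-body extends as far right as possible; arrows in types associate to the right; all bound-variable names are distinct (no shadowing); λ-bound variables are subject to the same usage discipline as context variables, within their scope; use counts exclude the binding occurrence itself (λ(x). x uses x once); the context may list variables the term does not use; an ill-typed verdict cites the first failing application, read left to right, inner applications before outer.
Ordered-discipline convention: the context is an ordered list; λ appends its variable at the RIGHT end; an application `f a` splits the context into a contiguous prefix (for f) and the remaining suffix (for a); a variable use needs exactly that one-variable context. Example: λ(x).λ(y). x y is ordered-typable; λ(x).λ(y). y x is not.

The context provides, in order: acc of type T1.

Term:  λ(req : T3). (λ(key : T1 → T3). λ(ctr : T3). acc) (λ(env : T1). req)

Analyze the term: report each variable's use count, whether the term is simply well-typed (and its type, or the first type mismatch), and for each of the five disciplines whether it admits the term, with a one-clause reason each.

counts: acc=1, req (bound)=1, key (bound)=0, ctr (bound)=0, env (bound)=0
order of uses: acc, req
typing: well-typed — term : T3 → T3 → T1
ordered ✗ (key, ctr, env never used (weakening))
linear ✗ (key, ctr, env never used (weakening))
affine ✓ (at most one use each (acc, req, key, ctr, env))
relevant ✗ (key, ctr, env never used (weakening))
unrestricted ✓ (well-typed at T3 → T3 → T1; no restrictions here)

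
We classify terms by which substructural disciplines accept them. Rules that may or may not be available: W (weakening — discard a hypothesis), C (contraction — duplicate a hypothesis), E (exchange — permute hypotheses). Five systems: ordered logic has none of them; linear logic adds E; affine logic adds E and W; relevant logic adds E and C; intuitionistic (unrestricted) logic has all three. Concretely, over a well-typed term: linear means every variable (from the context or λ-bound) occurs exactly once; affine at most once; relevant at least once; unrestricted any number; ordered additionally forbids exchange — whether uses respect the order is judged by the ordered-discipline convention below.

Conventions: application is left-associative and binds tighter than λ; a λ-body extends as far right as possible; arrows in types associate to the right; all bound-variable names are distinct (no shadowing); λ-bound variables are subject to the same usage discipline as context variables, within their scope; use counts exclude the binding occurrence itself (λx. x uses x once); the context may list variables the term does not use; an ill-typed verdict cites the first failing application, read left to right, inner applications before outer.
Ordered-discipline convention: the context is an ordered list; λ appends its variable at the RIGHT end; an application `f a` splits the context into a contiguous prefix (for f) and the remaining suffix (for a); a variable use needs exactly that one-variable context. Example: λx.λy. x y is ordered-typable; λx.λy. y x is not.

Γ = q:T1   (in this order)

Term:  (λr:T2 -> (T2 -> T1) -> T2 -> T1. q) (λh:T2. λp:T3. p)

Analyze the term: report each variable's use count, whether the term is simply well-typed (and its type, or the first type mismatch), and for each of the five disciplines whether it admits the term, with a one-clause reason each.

variable uses: q=1, r (bound)=0, h (bound)=0, p (bound)=1
uses in reading order: q, p
typing: ill-typed: an argument T2 -> T3 -> T3 mismatches the expected T2 -> (T2 -> T1) -> T2 -> T1
ordered: ✗ — the type mismatch rejects it
linear: ✗ — not simply typable
affine: ✗ — fails simple typing
relevant: ✗ — a type mismatch blocks all five
unrestricted: ✗ — the type mismatch rejects it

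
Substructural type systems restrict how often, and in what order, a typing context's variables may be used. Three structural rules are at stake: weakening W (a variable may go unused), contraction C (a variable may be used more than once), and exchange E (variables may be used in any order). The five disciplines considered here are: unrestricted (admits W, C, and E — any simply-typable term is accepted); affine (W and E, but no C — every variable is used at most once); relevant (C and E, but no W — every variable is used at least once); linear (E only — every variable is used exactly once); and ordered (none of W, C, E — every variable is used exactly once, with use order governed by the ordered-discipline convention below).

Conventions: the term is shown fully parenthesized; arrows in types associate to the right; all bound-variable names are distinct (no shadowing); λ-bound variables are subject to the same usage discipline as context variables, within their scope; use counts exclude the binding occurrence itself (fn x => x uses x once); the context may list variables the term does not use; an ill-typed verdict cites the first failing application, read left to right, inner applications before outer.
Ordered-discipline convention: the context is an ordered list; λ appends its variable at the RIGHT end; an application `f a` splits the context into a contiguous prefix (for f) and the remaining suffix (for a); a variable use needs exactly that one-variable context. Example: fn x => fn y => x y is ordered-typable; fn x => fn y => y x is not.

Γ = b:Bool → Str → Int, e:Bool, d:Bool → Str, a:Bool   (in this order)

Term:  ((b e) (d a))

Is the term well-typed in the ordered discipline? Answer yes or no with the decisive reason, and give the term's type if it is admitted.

yes — one use each (b, e, d, a); ordered split holds; term : Int
variable uses: b: 1×; e: 1×; d: 1×; a: 1×
left-to-right use order: b, e, d, a
typing: well-typed — term : Int
across the five disciplines: ordered ✓; linear ✓; affine ✓; relevant ✓; unrestricted ✓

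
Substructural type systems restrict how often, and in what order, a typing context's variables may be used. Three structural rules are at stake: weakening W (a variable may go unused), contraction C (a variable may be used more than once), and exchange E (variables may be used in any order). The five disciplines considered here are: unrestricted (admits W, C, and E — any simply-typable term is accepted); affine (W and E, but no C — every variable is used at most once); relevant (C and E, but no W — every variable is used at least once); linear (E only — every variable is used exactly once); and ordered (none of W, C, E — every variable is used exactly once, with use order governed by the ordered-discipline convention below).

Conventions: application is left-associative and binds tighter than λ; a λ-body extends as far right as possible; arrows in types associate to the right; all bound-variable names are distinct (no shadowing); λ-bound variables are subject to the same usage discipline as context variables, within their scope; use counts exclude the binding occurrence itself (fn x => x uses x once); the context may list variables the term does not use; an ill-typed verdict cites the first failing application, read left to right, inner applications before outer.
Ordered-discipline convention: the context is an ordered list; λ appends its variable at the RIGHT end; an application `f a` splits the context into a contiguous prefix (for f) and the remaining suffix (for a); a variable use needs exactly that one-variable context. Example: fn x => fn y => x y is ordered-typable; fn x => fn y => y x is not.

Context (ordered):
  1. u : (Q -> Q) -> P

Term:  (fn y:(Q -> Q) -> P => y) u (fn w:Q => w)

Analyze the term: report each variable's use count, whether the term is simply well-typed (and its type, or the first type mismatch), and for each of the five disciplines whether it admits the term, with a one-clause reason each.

variable uses: u: 1, y (λ-bound): 1, w (λ-bound): 1
left-to-right use order: y, u, w
typing: the term checks, with type P
ordered: ✓ — one use each (u, y, w); ordered split holds
linear: ✓ — u, y, w: one use apiece
affine: ✓ — no duplicate uses among u, y, w
relevant: ✓ — u, y, w: all used, weakening unneeded
unrestricted: ✓ — well-typed at P; no restrictions here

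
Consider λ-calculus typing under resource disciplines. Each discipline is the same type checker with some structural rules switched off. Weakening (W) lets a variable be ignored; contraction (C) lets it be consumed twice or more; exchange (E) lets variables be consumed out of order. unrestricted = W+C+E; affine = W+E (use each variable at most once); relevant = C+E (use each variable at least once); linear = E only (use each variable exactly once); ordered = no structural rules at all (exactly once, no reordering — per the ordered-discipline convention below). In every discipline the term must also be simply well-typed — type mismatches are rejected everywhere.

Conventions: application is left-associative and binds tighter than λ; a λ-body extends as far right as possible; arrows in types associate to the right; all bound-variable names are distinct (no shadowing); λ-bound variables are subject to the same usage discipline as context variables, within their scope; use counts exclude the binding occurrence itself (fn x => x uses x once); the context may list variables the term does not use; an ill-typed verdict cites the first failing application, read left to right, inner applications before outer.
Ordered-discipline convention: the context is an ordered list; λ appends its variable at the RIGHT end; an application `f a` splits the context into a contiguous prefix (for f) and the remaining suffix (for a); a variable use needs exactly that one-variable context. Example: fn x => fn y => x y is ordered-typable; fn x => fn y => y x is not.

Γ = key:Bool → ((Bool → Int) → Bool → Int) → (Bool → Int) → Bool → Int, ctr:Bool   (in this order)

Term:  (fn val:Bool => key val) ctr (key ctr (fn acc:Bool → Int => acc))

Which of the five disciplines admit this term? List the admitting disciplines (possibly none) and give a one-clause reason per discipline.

accepted by: relevant, unrestricted
use counts: key ×2; ctr ×2; val (bound) ×1; acc (bound) ×1
use order (left to right): key, val, ctr, key, ctr, acc
typing: ✓ — (Bool → Int) → Bool → Int
ordered: ✗ — repeated use of key ×2, ctr ×2
linear: ✗ — repeated use of key ×2, ctr ×2
affine: ✗ — repeated use of key ×2, ctr ×2
relevant: ✓ — at least one use each (key, ctr, val, acc)
unrestricted: ✓ — typability at (Bool → Int) → Bool → Int is all that's needed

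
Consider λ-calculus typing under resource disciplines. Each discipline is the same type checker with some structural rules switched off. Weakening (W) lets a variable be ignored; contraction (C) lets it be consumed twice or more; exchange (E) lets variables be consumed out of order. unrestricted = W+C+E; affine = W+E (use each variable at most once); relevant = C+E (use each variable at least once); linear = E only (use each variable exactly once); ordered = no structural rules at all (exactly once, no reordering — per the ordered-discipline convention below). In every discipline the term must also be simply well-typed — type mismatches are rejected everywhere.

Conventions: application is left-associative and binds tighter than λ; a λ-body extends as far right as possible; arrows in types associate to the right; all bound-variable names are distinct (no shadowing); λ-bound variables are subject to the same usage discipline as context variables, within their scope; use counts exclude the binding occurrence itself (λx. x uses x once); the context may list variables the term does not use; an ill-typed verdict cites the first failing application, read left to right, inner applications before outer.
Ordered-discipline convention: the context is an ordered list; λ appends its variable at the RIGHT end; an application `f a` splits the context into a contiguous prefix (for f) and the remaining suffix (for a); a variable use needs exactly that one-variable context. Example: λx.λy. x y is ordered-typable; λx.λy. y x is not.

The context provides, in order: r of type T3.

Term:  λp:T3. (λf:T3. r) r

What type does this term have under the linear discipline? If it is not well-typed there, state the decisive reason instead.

not well-typed under linear — needs contraction — r ×2; p, f left unused
variable uses: r: 2×; p [bound]: 0×; f [bound]: 0×
left-to-right use order: r, r
typing: well-typed — term : T3 → T3
summary: ordered ✗ | linear ✗ | affine ✗ | relevant ✗ | unrestricted ✓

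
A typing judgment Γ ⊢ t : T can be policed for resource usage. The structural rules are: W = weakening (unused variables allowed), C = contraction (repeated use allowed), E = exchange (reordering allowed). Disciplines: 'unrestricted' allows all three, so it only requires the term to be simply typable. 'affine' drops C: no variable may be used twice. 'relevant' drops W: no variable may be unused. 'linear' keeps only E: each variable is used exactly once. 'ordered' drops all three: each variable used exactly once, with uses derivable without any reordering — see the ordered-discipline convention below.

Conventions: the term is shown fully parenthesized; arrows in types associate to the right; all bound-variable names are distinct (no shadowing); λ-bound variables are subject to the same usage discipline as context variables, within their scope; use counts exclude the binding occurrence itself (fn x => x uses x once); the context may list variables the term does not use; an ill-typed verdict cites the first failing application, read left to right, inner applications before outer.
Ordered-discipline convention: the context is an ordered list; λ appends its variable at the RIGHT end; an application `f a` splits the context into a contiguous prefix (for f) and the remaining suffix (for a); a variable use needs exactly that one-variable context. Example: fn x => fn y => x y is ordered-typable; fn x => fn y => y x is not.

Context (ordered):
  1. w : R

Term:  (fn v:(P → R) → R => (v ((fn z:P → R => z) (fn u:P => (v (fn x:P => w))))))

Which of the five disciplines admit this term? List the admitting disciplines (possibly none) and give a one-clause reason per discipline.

accepted by: unrestricted
usage: w: 1; v [bound]: 2; z [bound]: 1; u [bound]: 0; x [bound]: 0
uses in reading order: v, z, v, w
typing: well-typed at ((P → R) → R) → R
ordered: ✗ — needs contraction — v ×2; needs weakening: u, x unused
linear: ✗ — needs contraction — v ×2; needs weakening: u, x unused
affine: ✗ — needs contraction — v ×2
relevant: ✗ — needs weakening: u, x unused
unrestricted: ✓ — type-checks (((P → R) → R) → R) and nothing is barred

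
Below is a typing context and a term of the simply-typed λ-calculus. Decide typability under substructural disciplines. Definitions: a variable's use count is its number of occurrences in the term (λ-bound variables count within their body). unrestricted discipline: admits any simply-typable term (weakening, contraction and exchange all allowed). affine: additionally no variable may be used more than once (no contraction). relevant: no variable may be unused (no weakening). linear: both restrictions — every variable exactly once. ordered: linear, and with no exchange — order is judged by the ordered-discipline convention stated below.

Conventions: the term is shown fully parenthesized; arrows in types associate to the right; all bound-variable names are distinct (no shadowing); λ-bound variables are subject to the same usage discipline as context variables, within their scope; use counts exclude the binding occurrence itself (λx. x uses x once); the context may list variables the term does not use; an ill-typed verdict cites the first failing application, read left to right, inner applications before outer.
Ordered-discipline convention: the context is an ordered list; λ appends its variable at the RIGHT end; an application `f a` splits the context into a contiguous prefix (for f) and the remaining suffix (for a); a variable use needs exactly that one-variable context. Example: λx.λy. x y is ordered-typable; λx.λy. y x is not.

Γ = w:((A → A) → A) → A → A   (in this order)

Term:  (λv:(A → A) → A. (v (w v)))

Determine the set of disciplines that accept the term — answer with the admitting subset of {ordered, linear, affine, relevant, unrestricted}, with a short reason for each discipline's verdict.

admitting disciplines: relevant, unrestricted
counts: w: 1, v (bound): 2
use order (left to right): v, w, v
typing: ✓ — ((A → A) → A) → A
ordered: ✗ — needs contraction — v ×2
linear: ✗ — needs contraction — v ×2
affine: ✗ — needs contraction — v ×2
relevant: ✓ — every one of w, v appears
unrestricted: ✓ — simply typable at ((A → A) → A) → A; W, C, E all held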